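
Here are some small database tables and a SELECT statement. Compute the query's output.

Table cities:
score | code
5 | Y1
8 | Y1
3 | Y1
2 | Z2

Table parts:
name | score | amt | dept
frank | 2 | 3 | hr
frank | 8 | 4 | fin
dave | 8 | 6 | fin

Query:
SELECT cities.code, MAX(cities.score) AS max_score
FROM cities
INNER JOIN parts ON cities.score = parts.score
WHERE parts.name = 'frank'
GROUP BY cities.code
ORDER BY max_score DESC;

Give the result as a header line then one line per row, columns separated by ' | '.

== RESULT ==
cities.code | max_score
Y1 | 8
Z2 | 2

Derivation:
After JOIN parts (3 rows):
cities.score | cities.code | parts.name | parts.score | parts.amt | parts.dept
8 | Y1 | frank | 8 | 4 | fin
8 | Y1 | dave | 8 | 6 | fin
2 | Z2 | frank | 2 | 3 | hr
After WHERE (2 rows):
cities.score | cities.code | parts.name | parts.score | parts.amt | parts.dept
8 | Y1 | frank | 8 | 4 | fin
2 | Z2 | frank | 2 | 3 | hr
After GROUP BY (2 rows):
cities.code | max_score
Y1 | 8
Z2 | 2
After ORDER BY (2 rows):
cities.code | max_score
Y1 | 8
Z2 | 2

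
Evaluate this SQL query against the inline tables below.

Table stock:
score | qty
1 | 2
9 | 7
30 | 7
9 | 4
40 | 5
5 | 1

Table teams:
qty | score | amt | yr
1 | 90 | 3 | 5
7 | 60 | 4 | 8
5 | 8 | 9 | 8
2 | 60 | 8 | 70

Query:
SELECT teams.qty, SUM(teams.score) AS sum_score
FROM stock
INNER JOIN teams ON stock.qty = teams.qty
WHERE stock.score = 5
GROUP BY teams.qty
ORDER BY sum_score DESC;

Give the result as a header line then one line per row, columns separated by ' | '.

After JOIN teams (5 rows):
stock.score | stock.qty | teams.qty | teams.score | teams.amt | teams.yr
1 | 2 | 2 | 60 | 8 | 70
9 | 7 | 7 | 60 | 4 | 8
30 | 7 | 7 | 60 | 4 | 8
40 | 5 | 5 | 8 | 9 | 8
5 | 1 | 1 | 90 | 3 | 5
After WHERE (1 rows):
stock.score | stock.qty | teams.qty | teams.score | teams.amt | teams.yr
5 | 1 | 1 | 90 | 3 | 5
After GROUP BY (1 rows):
teams.qty | sum_score
1 | 90
After ORDER BY (1 rows):
teams.qty | sum_score
1 | 90

== RESULT ==
teams.qty | sum_score
1 | 90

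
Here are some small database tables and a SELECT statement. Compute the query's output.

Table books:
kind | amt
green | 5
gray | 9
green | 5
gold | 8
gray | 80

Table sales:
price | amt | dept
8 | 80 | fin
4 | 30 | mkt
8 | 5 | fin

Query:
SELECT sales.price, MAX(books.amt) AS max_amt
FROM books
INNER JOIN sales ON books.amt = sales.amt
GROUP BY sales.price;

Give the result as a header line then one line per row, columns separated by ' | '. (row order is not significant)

After JOIN sales (3 rows):
books.kind | books.amt | sales.price | sales.amt | sales.dept
green | 5 | 8 | 5 | fin
green | 5 | 8 | 5 | fin
gray | 80 | 8 | 80 | fin
After GROUP BY (1 rows):
sales.price | max_amt
8 | 80

== RESULT ==
sales.price | max_amt
8 | 80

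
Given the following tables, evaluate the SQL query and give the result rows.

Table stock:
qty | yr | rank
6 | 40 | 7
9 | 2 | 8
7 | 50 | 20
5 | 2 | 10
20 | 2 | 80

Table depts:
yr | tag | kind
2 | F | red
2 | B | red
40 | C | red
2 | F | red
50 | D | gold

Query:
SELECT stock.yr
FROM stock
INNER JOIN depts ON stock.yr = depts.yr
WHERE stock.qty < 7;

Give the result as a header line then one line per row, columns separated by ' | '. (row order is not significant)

After JOIN depts (11 rows):
stock.qty | stock.yr | stock.rank | depts.yr | depts.tag | depts.kind
6 | 40 | 7 | 40 | C | red
9 | 2 | 8 | 2 | F | red
9 | 2 | 8 | 2 | B | red
9 | 2 | 8 | 2 | F | red
7 | 50 | 20 | 50 | D | gold
5 | 2 | 10 | 2 | F | red
5 | 2 | 10 | 2 | B | red
5 | 2 | 10 | 2 | F | red
20 | 2 | 80 | 2 | F | red
20 | 2 | 80 | 2 | B | red
20 | 2 | 80 | 2 | F | red
After WHERE (4 rows):
stock.qty | stock.yr | stock.rank | depts.yr | depts.tag | depts.kind
6 | 40 | 7 | 40 | C | red
5 | 2 | 10 | 2 | F | red
5 | 2 | 10 | 2 | B | red
5 | 2 | 10 | 2 | F | red
After SELECT (4 rows):
stock.yr
40
2
2
2

== RESULT ==
stock.yr
40
2
2
2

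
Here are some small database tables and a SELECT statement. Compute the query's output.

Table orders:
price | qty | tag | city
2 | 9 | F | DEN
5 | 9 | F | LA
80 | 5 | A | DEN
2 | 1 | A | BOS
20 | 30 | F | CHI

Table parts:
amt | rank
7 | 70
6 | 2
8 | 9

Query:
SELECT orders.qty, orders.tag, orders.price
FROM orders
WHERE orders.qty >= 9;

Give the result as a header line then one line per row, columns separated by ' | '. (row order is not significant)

After WHERE (3 rows):
orders.price | orders.qty | orders.tag | orders.city
2 | 9 | F | DEN
5 | 9 | F | LA
20 | 30 | F | CHI
After SELECT (3 rows):
orders.qty | orders.tag | orders.price
9 | F | 2
9 | F | 5
30 | F | 20

== RESULT ==
orders.qty | orders.tag | orders.price
9 | F | 2
9 | F | 5
30 | F | 20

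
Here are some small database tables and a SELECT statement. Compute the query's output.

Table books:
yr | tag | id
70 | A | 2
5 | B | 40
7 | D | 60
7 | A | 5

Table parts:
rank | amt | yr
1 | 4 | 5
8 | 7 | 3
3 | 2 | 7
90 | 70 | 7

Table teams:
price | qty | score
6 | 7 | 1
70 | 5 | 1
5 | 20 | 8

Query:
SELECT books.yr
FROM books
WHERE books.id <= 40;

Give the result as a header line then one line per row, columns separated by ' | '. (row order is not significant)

After WHERE (3 rows):
books.yr | books.tag | books.id
70 | A | 2
5 | B | 40
7 | A | 5
After SELECT (3 rows):
books.yr
70
5
7

== RESULT ==
books.yr
70
5
7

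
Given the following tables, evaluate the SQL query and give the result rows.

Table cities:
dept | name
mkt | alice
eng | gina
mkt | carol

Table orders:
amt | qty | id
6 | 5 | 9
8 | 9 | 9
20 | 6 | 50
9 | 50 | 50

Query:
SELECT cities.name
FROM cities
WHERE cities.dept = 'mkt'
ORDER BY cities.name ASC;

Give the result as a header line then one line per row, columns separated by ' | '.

After WHERE (2 rows):
cities.dept | cities.name
mkt | alice
mkt | carol
After SELECT (2 rows):
cities.name
alice
carol
After ORDER BY (2 rows):
cities.name
alice
carol

== RESULT ==
cities.name
alice
carol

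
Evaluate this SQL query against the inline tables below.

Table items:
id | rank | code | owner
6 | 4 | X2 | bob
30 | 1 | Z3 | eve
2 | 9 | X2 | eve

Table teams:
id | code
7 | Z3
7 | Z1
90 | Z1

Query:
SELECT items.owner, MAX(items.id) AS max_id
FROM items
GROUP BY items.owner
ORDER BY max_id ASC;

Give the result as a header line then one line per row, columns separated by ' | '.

== RESULT ==
items.owner | max_id
bob | 6
eve | 30

Derivation:
After GROUP BY (2 rows):
items.owner | max_id
bob | 6
eve | 30
After ORDER BY (2 rows):
items.owner | max_id
bob | 6
eve | 30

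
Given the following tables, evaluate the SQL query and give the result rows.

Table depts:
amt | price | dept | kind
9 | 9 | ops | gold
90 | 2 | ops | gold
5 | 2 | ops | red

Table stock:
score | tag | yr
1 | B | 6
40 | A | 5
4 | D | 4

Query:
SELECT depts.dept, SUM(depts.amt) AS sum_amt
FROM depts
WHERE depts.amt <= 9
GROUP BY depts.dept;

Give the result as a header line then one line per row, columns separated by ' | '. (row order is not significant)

After WHERE (2 rows):
depts.amt | depts.price | depts.dept | depts.kind
9 | 9 | ops | gold
5 | 2 | ops | red
After GROUP BY (1 rows):
depts.dept | sum_amt
ops | 14

== RESULT ==
depts.dept | sum_amt
ops | 14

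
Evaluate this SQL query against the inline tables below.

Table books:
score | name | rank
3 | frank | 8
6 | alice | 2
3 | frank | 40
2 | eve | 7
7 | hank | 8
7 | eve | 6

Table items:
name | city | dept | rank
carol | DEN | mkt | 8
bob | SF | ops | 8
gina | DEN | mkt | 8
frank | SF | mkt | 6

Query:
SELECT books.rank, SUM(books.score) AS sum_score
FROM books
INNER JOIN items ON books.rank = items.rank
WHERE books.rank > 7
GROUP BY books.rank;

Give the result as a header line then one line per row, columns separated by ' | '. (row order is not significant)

After JOIN items (7 rows):
books.score | books.name | books.rank | items.name | items.city | items.dept | items.rank
3 | frank | 8 | carol | DEN | mkt | 8
3 | frank | 8 | bob | SF | ops | 8
3 | frank | 8 | gina | DEN | mkt | 8
7 | hank | 8 | carol | DEN | mkt | 8
7 | hank | 8 | bob | SF | ops | 8
7 | hank | 8 | gina | DEN | mkt | 8
7 | eve | 6 | frank | SF | mkt | 6
After WHERE (6 rows):
books.score | books.name | books.rank | items.name | items.city | items.dept | items.rank
3 | frank | 8 | carol | DEN | mkt | 8
3 | frank | 8 | bob | SF | ops | 8
3 | frank | 8 | gina | DEN | mkt | 8
7 | hank | 8 | carol | DEN | mkt | 8
7 | hank | 8 | bob | SF | ops | 8
7 | hank | 8 | gina | DEN | mkt | 8
After GROUP BY (1 rows):
books.rank | sum_score
8 | 30

== RESULT ==
books.rank | sum_score
8 | 30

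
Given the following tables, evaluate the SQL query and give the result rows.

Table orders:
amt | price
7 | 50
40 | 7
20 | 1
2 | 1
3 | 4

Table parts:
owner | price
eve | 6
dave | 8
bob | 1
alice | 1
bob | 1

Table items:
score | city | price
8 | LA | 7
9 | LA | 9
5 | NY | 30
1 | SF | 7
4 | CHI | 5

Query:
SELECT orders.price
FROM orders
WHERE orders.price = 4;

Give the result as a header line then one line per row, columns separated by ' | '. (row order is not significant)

== RESULT ==
orders.price
4

Derivation:
After WHERE (1 rows):
orders.amt | orders.price
3 | 4
After SELECT (1 rows):
orders.price
4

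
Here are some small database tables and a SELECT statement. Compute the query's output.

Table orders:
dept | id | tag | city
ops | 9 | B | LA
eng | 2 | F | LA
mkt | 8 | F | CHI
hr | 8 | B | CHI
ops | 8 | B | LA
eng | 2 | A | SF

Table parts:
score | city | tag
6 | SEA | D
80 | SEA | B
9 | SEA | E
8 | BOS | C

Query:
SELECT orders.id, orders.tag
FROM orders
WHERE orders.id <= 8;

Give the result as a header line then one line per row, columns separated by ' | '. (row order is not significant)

== RESULT ==
orders.id | orders.tag
2 | F
8 | F
8 | B
8 | B
2 | A

Derivation:
After WHERE (5 rows):
orders.dept | orders.id | orders.tag | orders.city
eng | 2 | F | LA
mkt | 8 | F | CHI
hr | 8 | B | CHI
ops | 8 | B | LA
eng | 2 | A | SF
After SELECT (5 rows):
orders.id | orders.tag
2 | F
8 | F
8 | B
8 | B
2 | A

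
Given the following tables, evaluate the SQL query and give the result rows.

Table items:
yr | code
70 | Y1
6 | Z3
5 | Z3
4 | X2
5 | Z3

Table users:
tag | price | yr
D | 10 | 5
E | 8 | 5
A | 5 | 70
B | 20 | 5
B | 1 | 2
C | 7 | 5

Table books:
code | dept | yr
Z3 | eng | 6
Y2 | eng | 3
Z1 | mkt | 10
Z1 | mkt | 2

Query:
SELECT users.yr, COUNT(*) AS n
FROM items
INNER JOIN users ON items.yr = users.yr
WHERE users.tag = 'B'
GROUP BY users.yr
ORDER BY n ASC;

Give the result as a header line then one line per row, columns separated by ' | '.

== RESULT ==
users.yr | n
5 | 2

Derivation:
After JOIN users (9 rows):
items.yr | items.code | users.tag | users.price | users.yr
70 | Y1 | A | 5 | 70
5 | Z3 | D | 10 | 5
5 | Z3 | E | 8 | 5
5 | Z3 | B | 20 | 5
5 | Z3 | C | 7 | 5
5 | Z3 | D | 10 | 5
5 | Z3 | E | 8 | 5
5 | Z3 | B | 20 | 5
5 | Z3 | C | 7 | 5
After WHERE (2 rows):
items.yr | items.code | users.tag | users.price | users.yr
5 | Z3 | B | 20 | 5
5 | Z3 | B | 20 | 5
After GROUP BY (1 rows):
users.yr | n
5 | 2
After ORDER BY (1 rows):
users.yr | n
5 | 2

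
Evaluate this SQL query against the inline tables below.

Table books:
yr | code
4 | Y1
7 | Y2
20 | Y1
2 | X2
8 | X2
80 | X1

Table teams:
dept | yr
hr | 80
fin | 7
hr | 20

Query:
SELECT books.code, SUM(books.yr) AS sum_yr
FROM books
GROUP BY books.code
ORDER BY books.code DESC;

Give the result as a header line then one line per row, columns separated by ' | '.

== RESULT ==
books.code | sum_yr
Y2 | 7
Y1 | 24
X2 | 10
X1 | 80

Derivation:
After GROUP BY (4 rows):
books.code | sum_yr
Y1 | 24
Y2 | 7
X2 | 10
X1 | 80
After ORDER BY (4 rows):
books.code | sum_yr
Y2 | 7
Y1 | 24
X2 | 10
X1 | 80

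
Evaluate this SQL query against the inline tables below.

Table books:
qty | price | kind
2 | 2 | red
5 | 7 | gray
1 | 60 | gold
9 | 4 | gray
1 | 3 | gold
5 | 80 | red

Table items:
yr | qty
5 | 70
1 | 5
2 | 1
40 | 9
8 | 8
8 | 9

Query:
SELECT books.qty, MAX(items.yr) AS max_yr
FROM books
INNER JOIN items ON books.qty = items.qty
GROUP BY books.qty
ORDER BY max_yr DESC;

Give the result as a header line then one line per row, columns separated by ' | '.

After JOIN items (6 rows):
books.qty | books.price | books.kind | items.yr | items.qty
5 | 7 | gray | 1 | 5
1 | 60 | gold | 2 | 1
9 | 4 | gray | 40 | 9
9 | 4 | gray | 8 | 9
1 | 3 | gold | 2 | 1
5 | 80 | red | 1 | 5
After GROUP BY (3 rows):
books.qty | max_yr
5 | 1
1 | 2
9 | 40
After ORDER BY (3 rows):
books.qty | max_yr
9 | 40
1 | 2
5 | 1

== RESULT ==
books.qty | max_yr
9 | 40
1 | 2
5 | 1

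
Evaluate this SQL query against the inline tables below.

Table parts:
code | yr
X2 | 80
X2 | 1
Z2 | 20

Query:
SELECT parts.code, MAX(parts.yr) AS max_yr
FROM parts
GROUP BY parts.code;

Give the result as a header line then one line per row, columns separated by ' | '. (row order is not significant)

After GROUP BY (2 rows):
parts.code | max_yr
X2 | 80
Z2 | 20

== RESULT ==
parts.code | max_yr
X2 | 80
Z2 | 20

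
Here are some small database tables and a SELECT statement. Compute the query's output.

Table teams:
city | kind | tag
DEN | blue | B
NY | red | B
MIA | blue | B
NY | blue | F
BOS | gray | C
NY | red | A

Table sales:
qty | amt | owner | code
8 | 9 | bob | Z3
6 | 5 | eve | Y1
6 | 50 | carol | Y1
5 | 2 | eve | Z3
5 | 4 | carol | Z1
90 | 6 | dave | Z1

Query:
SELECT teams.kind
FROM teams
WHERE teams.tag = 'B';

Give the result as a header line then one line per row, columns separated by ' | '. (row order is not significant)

After WHERE (3 rows):
teams.city | teams.kind | teams.tag
DEN | blue | B
NY | red | B
MIA | blue | B
After SELECT (3 rows):
teams.kind
blue
red
blue

== RESULT ==
teams.kind
blue
red
blue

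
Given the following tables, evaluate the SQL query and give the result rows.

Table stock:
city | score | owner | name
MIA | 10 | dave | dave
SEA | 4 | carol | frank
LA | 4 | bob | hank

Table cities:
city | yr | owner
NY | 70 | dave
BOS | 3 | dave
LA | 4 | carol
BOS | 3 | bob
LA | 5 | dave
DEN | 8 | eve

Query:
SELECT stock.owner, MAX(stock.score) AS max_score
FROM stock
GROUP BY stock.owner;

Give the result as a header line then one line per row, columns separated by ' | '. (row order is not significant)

== RESULT ==
stock.owner | max_score
dave | 10
carol | 4
bob | 4

Derivation:
After GROUP BY (3 rows):
stock.owner | max_score
dave | 10
carol | 4
bob | 4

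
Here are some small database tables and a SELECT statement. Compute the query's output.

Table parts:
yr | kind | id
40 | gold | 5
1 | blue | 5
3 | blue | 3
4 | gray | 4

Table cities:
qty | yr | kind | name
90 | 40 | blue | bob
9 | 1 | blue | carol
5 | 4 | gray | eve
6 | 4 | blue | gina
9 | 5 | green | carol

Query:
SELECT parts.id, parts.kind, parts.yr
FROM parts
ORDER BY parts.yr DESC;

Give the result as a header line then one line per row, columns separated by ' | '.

After SELECT (4 rows):
parts.id | parts.kind | parts.yr
5 | gold | 40
5 | blue | 1
3 | blue | 3
4 | gray | 4
After ORDER BY (4 rows):
parts.id | parts.kind | parts.yr
5 | gold | 40
4 | gray | 4
3 | blue | 3
5 | blue | 1

== RESULT ==
parts.id | parts.kind | parts.yr
5 | gold | 40
4 | gray | 4
3 | blue | 3
5 | blue | 1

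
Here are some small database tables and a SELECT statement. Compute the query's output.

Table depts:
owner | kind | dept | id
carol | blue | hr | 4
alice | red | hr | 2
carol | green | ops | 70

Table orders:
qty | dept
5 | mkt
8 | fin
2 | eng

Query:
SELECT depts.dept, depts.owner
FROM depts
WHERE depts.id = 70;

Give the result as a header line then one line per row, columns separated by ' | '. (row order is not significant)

== RESULT ==
depts.dept | depts.owner
ops | carol

Derivation:
After WHERE (1 rows):
depts.owner | depts.kind | depts.dept | depts.id
carol | green | ops | 70
After SELECT (1 rows):
depts.dept | depts.owner
ops | carol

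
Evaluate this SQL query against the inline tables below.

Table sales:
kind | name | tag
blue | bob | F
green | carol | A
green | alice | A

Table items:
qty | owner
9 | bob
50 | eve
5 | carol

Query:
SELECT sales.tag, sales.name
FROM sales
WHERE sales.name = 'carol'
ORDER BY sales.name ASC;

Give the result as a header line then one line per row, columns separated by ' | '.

== RESULT ==
sales.tag | sales.name
A | carol

Derivation:
After WHERE (1 rows):
sales.kind | sales.name | sales.tag
green | carol | A
After SELECT (1 rows):
sales.tag | sales.name
A | carol
After ORDER BY (1 rows):
sales.tag | sales.name
A | carol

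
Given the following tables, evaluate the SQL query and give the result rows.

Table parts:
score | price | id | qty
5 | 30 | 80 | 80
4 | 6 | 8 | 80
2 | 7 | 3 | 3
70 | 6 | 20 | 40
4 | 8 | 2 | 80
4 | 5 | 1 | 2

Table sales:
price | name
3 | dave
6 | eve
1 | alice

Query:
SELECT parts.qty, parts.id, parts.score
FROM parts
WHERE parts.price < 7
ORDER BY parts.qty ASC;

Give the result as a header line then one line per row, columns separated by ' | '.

After WHERE (3 rows):
parts.score | parts.price | parts.id | parts.qty
4 | 6 | 8 | 80
70 | 6 | 20 | 40
4 | 5 | 1 | 2
After SELECT (3 rows):
parts.qty | parts.id | parts.score
80 | 8 | 4
40 | 20 | 70
2 | 1 | 4
After ORDER BY (3 rows):
parts.qty | parts.id | parts.score
2 | 1 | 4
40 | 20 | 70
80 | 8 | 4

== RESULT ==
parts.qty | parts.id | parts.score
2 | 1 | 4
40 | 20 | 70
80 | 8 | 4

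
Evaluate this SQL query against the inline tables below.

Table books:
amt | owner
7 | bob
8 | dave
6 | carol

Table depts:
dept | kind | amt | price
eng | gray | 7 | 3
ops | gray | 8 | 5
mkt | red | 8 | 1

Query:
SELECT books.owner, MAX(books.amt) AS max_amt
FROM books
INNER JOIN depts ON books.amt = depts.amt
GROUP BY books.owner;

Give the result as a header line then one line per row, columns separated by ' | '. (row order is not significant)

After JOIN depts (3 rows):
books.amt | books.owner | depts.dept | depts.kind | depts.amt | depts.price
7 | bob | eng | gray | 7 | 3
8 | dave | ops | gray | 8 | 5
8 | dave | mkt | red | 8 | 1
After GROUP BY (2 rows):
books.owner | max_amt
bob | 7
dave | 8

== RESULT ==
books.owner | max_amt
bob | 7
dave | 8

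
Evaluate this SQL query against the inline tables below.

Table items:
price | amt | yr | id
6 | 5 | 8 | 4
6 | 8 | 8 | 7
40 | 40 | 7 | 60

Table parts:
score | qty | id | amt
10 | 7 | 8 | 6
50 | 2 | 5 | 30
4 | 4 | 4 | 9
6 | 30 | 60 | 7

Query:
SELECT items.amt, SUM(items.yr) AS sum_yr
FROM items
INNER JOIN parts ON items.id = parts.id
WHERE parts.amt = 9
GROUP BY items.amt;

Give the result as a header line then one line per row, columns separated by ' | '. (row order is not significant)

After JOIN parts (2 rows):
items.price | items.amt | items.yr | items.id | parts.score | parts.qty | parts.id | parts.amt
6 | 5 | 8 | 4 | 4 | 4 | 4 | 9
40 | 40 | 7 | 60 | 6 | 30 | 60 | 7
After WHERE (1 rows):
items.price | items.amt | items.yr | items.id | parts.score | parts.qty | parts.id | parts.amt
6 | 5 | 8 | 4 | 4 | 4 | 4 | 9
After GROUP BY (1 rows):
items.amt | sum_yr
5 | 8

== RESULT ==
items.amt | sum_yr
5 | 8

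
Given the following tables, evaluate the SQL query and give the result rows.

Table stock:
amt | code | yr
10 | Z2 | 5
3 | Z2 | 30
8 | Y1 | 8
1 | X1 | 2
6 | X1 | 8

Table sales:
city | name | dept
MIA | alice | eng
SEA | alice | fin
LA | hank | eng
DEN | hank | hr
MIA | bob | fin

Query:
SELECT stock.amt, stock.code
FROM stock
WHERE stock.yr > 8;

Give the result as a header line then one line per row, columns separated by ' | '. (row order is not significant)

After WHERE (1 rows):
stock.amt | stock.code | stock.yr
3 | Z2 | 30
After SELECT (1 rows):
stock.amt | stock.code
3 | Z2

== RESULT ==
stock.amt | stock.code
3 | Z2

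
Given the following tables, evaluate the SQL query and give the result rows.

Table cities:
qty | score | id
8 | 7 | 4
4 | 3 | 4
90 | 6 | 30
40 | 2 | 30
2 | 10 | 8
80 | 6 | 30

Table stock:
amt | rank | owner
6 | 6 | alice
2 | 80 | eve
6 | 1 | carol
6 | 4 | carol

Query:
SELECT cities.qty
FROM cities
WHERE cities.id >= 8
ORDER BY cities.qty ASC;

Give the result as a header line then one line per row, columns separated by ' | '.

After WHERE (4 rows):
cities.qty | cities.score | cities.id
90 | 6 | 30
40 | 2 | 30
2 | 10 | 8
80 | 6 | 30
After SELECT (4 rows):
cities.qty
90
40
2
80
After ORDER BY (4 rows):
cities.qty
2
40
80
90

== RESULT ==
cities.qty
2
40
80
90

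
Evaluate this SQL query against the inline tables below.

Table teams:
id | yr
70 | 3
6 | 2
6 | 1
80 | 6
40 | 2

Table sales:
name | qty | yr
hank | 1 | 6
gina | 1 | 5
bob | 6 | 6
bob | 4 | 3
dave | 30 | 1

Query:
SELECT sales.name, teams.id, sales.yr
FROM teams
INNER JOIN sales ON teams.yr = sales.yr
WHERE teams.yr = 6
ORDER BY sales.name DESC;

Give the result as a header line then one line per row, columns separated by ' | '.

== RESULT ==
sales.name | teams.id | sales.yr
hank | 80 | 6
bob | 80 | 6

Derivation:
After JOIN sales (4 rows):
teams.id | teams.yr | sales.name | sales.qty | sales.yr
70 | 3 | bob | 4 | 3
6 | 1 | dave | 30 | 1
80 | 6 | hank | 1 | 6
80 | 6 | bob | 6 | 6
After WHERE (2 rows):
teams.id | teams.yr | sales.name | sales.qty | sales.yr
80 | 6 | hank | 1 | 6
80 | 6 | bob | 6 | 6
After SELECT (2 rows):
sales.name | teams.id | sales.yr
hank | 80 | 6
bob | 80 | 6
After ORDER BY (2 rows):
sales.name | teams.id | sales.yr
hank | 80 | 6
bob | 80 | 6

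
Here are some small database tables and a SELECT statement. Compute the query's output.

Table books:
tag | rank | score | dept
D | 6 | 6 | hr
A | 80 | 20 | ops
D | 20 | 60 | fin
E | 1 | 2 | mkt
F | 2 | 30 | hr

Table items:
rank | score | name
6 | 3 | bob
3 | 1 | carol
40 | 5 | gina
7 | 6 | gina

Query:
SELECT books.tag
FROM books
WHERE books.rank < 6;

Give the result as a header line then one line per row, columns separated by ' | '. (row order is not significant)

== RESULT ==
books.tag
E
F

Derivation:
After WHERE (2 rows):
books.tag | books.rank | books.score | books.dept
E | 1 | 2 | mkt
F | 2 | 30 | hr
After SELECT (2 rows):
books.tag
E
F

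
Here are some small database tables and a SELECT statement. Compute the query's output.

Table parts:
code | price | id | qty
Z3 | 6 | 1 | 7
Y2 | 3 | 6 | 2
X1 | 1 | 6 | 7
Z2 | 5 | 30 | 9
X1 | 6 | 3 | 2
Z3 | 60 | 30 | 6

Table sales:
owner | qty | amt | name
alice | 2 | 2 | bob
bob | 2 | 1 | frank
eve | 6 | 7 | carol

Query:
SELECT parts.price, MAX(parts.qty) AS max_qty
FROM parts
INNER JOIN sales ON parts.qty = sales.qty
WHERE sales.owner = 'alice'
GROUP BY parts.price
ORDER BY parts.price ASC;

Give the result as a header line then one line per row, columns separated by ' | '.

== RESULT ==
parts.price | max_qty
3 | 2
6 | 2

Derivation:
After JOIN sales (5 rows):
parts.code | parts.price | parts.id | parts.qty | sales.owner | sales.qty | sales.amt | sales.name
Y2 | 3 | 6 | 2 | alice | 2 | 2 | bob
Y2 | 3 | 6 | 2 | bob | 2 | 1 | frank
X1 | 6 | 3 | 2 | alice | 2 | 2 | bob
X1 | 6 | 3 | 2 | bob | 2 | 1 | frank
Z3 | 60 | 30 | 6 | eve | 6 | 7 | carol
After WHERE (2 rows):
parts.code | parts.price | parts.id | parts.qty | sales.owner | sales.qty | sales.amt | sales.name
Y2 | 3 | 6 | 2 | alice | 2 | 2 | bob
X1 | 6 | 3 | 2 | alice | 2 | 2 | bob
After GROUP BY (2 rows):
parts.price | max_qty
3 | 2
6 | 2
After ORDER BY (2 rows):
parts.price | max_qty
3 | 2
6 | 2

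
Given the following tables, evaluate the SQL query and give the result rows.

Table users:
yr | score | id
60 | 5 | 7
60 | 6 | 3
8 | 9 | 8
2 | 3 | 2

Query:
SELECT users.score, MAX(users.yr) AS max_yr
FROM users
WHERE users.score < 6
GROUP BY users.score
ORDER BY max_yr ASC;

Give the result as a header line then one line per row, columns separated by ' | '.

== RESULT ==
users.score | max_yr
3 | 2
5 | 60

Derivation:
After WHERE (2 rows):
users.yr | users.score | users.id
60 | 5 | 7
2 | 3 | 2
After GROUP BY (2 rows):
users.score | max_yr
5 | 60
3 | 2
After ORDER BY (2 rows):
users.score | max_yr
3 | 2
5 | 60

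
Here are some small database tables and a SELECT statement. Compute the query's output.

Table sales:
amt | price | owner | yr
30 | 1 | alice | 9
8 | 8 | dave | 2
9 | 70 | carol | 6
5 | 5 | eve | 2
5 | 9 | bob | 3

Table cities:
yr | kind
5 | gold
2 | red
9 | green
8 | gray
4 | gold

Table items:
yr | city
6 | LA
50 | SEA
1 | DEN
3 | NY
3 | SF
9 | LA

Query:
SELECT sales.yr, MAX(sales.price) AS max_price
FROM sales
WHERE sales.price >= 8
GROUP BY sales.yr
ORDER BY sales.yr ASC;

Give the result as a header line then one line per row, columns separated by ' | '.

== RESULT ==
sales.yr | max_price
2 | 8
3 | 9
6 | 70

Derivation:
After WHERE (3 rows):
sales.amt | sales.price | sales.owner | sales.yr
8 | 8 | dave | 2
9 | 70 | carol | 6
5 | 9 | bob | 3
After GROUP BY (3 rows):
sales.yr | max_price
2 | 8
6 | 70
3 | 9
After ORDER BY (3 rows):
sales.yr | max_price
2 | 8
3 | 9
6 | 70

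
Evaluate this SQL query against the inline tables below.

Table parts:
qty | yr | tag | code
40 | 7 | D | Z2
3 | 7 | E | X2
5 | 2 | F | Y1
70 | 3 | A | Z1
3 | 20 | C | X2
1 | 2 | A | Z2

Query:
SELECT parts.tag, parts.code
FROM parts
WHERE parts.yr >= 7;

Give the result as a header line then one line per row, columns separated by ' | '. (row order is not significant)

== RESULT ==
parts.tag | parts.code
D | Z2
E | X2
C | X2

Derivation:
After WHERE (3 rows):
parts.qty | parts.yr | parts.tag | parts.code
40 | 7 | D | Z2
3 | 7 | E | X2
3 | 20 | C | X2
After SELECT (3 rows):
parts.tag | parts.code
D | Z2
E | X2
C | X2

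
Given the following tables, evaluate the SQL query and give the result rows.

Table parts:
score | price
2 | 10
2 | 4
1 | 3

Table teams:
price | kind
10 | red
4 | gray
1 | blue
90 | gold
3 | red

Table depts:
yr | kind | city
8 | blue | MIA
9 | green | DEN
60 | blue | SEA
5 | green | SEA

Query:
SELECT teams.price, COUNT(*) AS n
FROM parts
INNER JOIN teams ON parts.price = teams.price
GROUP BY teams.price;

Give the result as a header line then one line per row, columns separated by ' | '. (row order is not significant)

After JOIN teams (3 rows):
parts.score | parts.price | teams.price | teams.kind
2 | 10 | 10 | red
2 | 4 | 4 | gray
1 | 3 | 3 | red
After GROUP BY (3 rows):
teams.price | n
10 | 1
4 | 1
3 | 1

== RESULT ==
teams.price | n
10 | 1
4 | 1
3 | 1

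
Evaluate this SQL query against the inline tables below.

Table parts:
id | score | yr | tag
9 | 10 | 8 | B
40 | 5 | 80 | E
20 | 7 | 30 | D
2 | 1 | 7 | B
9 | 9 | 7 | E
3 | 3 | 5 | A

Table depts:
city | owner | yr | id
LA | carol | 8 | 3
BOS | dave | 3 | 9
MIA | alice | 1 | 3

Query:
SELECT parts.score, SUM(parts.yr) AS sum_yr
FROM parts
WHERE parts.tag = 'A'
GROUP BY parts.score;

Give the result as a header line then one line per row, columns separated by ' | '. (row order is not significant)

== RESULT ==
parts.score | sum_yr
3 | 5

Derivation:
After WHERE (1 rows):
parts.id | parts.score | parts.yr | parts.tag
3 | 3 | 5 | A
After GROUP BY (1 rows):
parts.score | sum_yr
3 | 5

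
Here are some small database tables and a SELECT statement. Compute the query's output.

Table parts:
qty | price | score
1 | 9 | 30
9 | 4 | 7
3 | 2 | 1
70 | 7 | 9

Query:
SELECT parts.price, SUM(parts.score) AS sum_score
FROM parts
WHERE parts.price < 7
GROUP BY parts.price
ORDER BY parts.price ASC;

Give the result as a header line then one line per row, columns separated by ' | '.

== RESULT ==
parts.price | sum_score
2 | 1
4 | 7

Derivation:
After WHERE (2 rows):
parts.qty | parts.price | parts.score
9 | 4 | 7
3 | 2 | 1
After GROUP BY (2 rows):
parts.price | sum_score
4 | 7
2 | 1
After ORDER BY (2 rows):
parts.price | sum_score
2 | 1
4 | 7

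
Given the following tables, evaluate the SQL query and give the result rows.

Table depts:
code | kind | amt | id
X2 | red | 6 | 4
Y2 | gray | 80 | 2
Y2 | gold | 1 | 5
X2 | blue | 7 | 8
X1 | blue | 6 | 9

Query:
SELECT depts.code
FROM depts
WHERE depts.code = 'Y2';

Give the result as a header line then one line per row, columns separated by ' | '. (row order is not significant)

== RESULT ==
depts.code
Y2
Y2

Derivation:
After WHERE (2 rows):
depts.code | depts.kind | depts.amt | depts.id
Y2 | gray | 80 | 2
Y2 | gold | 1 | 5
After SELECT (2 rows):
depts.code
Y2
Y2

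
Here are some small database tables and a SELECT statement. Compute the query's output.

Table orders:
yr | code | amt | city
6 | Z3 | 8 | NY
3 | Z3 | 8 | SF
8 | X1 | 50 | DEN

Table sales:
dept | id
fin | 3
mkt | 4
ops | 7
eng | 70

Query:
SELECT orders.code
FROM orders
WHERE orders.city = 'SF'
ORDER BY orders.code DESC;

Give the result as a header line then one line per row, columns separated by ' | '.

After WHERE (1 rows):
orders.yr | orders.code | orders.amt | orders.city
3 | Z3 | 8 | SF
After SELECT (1 rows):
orders.code
Z3
After ORDER BY (1 rows):
orders.code
Z3

== RESULT ==
orders.code
Z3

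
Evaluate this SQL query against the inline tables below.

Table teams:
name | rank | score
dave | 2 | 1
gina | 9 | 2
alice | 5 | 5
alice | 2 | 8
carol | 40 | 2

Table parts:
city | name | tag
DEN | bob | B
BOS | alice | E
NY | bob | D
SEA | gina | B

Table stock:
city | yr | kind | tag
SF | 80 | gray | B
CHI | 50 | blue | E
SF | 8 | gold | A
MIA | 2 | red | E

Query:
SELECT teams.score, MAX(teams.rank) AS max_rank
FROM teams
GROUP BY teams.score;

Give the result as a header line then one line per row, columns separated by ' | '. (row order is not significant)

== RESULT ==
teams.score | max_rank
1 | 2
2 | 40
5 | 5
8 | 2

Derivation:
After GROUP BY (4 rows):
teams.score | max_rank
1 | 2
2 | 40
5 | 5
8 | 2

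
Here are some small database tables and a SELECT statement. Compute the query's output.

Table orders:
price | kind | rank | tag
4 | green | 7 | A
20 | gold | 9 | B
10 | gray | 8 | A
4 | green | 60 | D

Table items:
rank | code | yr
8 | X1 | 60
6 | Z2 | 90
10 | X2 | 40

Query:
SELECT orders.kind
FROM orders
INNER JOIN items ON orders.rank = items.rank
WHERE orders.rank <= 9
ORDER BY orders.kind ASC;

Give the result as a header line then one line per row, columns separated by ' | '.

== RESULT ==
orders.kind
gray

Derivation:
After JOIN items (1 rows):
orders.price | orders.kind | orders.rank | orders.tag | items.rank | items.code | items.yr
10 | gray | 8 | A | 8 | X1 | 60
After WHERE (1 rows):
orders.price | orders.kind | orders.rank | orders.tag | items.rank | items.code | items.yr
10 | gray | 8 | A | 8 | X1 | 60
After SELECT (1 rows):
orders.kind
gray
After ORDER BY (1 rows):
orders.kind
gray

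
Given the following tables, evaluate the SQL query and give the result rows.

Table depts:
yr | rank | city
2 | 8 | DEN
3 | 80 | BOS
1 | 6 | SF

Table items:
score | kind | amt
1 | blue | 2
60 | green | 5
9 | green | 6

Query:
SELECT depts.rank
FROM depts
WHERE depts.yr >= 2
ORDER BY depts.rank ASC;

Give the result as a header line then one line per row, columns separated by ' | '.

== RESULT ==
depts.rank
8
80

Derivation:
After WHERE (2 rows):
depts.yr | depts.rank | depts.city
2 | 8 | DEN
3 | 80 | BOS
After SELECT (2 rows):
depts.rank
8
80
After ORDER BY (2 rows):
depts.rank
8
80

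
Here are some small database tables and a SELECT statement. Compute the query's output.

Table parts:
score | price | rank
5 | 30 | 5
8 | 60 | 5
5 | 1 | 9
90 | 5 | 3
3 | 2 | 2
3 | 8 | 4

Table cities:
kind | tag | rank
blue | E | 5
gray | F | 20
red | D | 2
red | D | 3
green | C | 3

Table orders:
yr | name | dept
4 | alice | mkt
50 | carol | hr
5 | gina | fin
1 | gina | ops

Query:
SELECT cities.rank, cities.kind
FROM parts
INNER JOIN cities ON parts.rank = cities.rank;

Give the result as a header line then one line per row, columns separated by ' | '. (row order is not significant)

After JOIN cities (5 rows):
parts.score | parts.price | parts.rank | cities.kind | cities.tag | cities.rank
5 | 30 | 5 | blue | E | 5
8 | 60 | 5 | blue | E | 5
90 | 5 | 3 | red | D | 3
90 | 5 | 3 | green | C | 3
3 | 2 | 2 | red | D | 2
After SELECT (5 rows):
cities.rank | cities.kind
5 | blue
5 | blue
3 | red
3 | green
2 | red

== RESULT ==
cities.rank | cities.kind
5 | blue
5 | blue
3 | red
3 | green
2 | red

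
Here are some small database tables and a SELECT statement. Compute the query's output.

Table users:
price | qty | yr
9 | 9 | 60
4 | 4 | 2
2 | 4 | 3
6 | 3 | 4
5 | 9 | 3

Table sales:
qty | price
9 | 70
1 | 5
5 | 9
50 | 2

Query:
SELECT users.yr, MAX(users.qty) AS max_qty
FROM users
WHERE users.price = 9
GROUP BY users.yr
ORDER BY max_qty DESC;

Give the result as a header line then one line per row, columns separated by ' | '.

After WHERE (1 rows):
users.price | users.qty | users.yr
9 | 9 | 60
After GROUP BY (1 rows):
users.yr | max_qty
60 | 9
After ORDER BY (1 rows):
users.yr | max_qty
60 | 9

== RESULT ==
users.yr | max_qty
60 | 9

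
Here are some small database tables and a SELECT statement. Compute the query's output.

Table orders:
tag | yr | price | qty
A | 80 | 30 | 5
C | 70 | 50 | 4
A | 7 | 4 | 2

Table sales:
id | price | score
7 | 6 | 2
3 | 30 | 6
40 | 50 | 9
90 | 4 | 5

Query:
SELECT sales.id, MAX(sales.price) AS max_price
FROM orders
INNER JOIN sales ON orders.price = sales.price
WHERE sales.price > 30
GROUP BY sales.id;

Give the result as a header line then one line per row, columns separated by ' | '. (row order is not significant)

After JOIN sales (3 rows):
orders.tag | orders.yr | orders.price | orders.qty | sales.id | sales.price | sales.score
A | 80 | 30 | 5 | 3 | 30 | 6
C | 70 | 50 | 4 | 40 | 50 | 9
A | 7 | 4 | 2 | 90 | 4 | 5
After WHERE (1 rows):
orders.tag | orders.yr | orders.price | orders.qty | sales.id | sales.price | sales.score
C | 70 | 50 | 4 | 40 | 50 | 9
After GROUP BY (1 rows):
sales.id | max_price
40 | 50

== RESULT ==
sales.id | max_price
40 | 50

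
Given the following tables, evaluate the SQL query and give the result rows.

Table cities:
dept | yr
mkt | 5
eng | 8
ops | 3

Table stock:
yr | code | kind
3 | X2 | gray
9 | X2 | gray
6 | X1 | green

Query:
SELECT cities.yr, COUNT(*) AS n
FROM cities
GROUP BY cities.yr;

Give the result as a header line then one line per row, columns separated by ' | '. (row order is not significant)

After GROUP BY (3 rows):
cities.yr | n
5 | 1
8 | 1
3 | 1

== RESULT ==
cities.yr | n
5 | 1
8 | 1
3 | 1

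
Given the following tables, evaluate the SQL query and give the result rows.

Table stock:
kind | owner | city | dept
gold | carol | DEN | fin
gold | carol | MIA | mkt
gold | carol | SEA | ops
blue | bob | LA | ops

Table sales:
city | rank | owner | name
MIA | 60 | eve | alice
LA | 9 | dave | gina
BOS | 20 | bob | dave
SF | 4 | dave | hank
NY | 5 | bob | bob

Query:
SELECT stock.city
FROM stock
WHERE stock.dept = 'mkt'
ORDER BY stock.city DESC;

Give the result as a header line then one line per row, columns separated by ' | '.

== RESULT ==
stock.city
MIA

Derivation:
After WHERE (1 rows):
stock.kind | stock.owner | stock.city | stock.dept
gold | carol | MIA | mkt
After SELECT (1 rows):
stock.city
MIA
After ORDER BY (1 rows):
stock.city
MIA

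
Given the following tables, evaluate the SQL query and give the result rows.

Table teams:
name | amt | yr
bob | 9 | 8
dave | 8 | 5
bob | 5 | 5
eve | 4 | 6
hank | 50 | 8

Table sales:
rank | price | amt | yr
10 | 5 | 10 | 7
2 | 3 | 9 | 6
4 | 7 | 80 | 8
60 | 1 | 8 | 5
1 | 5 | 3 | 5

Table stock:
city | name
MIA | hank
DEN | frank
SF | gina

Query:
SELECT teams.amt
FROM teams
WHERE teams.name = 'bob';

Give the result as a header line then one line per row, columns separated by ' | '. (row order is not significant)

== RESULT ==
teams.amt
9
5

Derivation:
After WHERE (2 rows):
teams.name | teams.amt | teams.yr
bob | 9 | 8
bob | 5 | 5
After SELECT (2 rows):
teams.amt
9
5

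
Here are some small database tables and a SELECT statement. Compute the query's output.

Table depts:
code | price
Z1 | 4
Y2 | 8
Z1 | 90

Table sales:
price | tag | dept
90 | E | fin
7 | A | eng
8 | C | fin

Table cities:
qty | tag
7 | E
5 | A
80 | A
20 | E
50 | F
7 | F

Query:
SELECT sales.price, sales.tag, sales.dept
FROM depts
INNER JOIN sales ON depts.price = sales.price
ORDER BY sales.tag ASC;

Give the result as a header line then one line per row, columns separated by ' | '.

After JOIN sales (2 rows):
depts.code | depts.price | sales.price | sales.tag | sales.dept
Y2 | 8 | 8 | C | fin
Z1 | 90 | 90 | E | fin
After SELECT (2 rows):
sales.price | sales.tag | sales.dept
8 | C | fin
90 | E | fin
After ORDER BY (2 rows):
sales.price | sales.tag | sales.dept
8 | C | fin
90 | E | fin

== RESULT ==
sales.price | sales.tag | sales.dept
8 | C | fin
90 | E | fin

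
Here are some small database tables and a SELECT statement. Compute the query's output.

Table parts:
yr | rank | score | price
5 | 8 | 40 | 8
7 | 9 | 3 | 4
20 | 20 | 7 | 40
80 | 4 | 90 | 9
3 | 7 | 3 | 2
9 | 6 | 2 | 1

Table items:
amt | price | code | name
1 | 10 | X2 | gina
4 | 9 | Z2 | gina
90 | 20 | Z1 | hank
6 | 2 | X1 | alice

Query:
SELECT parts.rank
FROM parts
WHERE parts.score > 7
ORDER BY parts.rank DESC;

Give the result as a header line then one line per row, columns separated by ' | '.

== RESULT ==
parts.rank
8
4

Derivation:
After WHERE (2 rows):
parts.yr | parts.rank | parts.score | parts.price
5 | 8 | 40 | 8
80 | 4 | 90 | 9
After SELECT (2 rows):
parts.rank
8
4
After ORDER BY (2 rows):
parts.rank
8
4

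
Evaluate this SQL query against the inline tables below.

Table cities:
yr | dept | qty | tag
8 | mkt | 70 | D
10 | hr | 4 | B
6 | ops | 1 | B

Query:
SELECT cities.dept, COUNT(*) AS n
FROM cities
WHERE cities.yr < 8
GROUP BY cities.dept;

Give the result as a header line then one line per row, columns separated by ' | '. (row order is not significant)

After WHERE (1 rows):
cities.yr | cities.dept | cities.qty | cities.tag
6 | ops | 1 | B
After GROUP BY (1 rows):
cities.dept | n
ops | 1

== RESULT ==
cities.dept | n
ops | 1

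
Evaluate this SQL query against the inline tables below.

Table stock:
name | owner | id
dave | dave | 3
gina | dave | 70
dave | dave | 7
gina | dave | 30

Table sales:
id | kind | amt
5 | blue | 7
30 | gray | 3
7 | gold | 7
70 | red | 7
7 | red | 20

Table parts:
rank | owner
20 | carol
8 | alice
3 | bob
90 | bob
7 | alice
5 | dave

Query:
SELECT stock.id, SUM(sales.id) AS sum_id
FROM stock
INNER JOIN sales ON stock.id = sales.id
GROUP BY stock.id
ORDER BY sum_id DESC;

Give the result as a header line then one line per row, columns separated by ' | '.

== RESULT ==
stock.id | sum_id
70 | 70
30 | 30
7 | 14

Derivation:
After JOIN sales (4 rows):
stock.name | stock.owner | stock.id | sales.id | sales.kind | sales.amt
gina | dave | 70 | 70 | red | 7
dave | dave | 7 | 7 | gold | 7
dave | dave | 7 | 7 | red | 20
gina | dave | 30 | 30 | gray | 3
After GROUP BY (3 rows):
stock.id | sum_id
70 | 70
7 | 14
30 | 30
After ORDER BY (3 rows):
stock.id | sum_id
70 | 70
30 | 30
7 | 14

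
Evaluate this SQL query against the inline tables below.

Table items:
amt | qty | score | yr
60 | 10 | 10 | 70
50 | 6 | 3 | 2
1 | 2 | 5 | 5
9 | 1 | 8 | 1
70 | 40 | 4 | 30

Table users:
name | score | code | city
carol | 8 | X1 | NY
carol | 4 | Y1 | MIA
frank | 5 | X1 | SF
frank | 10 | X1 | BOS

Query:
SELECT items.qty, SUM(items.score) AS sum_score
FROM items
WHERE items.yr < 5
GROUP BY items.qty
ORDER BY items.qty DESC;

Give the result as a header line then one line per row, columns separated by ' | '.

After WHERE (2 rows):
items.amt | items.qty | items.score | items.yr
50 | 6 | 3 | 2
9 | 1 | 8 | 1
After GROUP BY (2 rows):
items.qty | sum_score
6 | 3
1 | 8
After ORDER BY (2 rows):
items.qty | sum_score
6 | 3
1 | 8

== RESULT ==
items.qty | sum_score
6 | 3
1 | 8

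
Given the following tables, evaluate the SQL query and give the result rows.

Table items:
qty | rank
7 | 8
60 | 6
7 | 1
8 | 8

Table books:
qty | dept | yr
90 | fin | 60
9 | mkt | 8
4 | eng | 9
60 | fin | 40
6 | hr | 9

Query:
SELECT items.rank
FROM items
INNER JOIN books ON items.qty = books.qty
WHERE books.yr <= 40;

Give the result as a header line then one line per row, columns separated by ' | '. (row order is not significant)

After JOIN books (1 rows):
items.qty | items.rank | books.qty | books.dept | books.yr
60 | 6 | 60 | fin | 40
After WHERE (1 rows):
items.qty | items.rank | books.qty | books.dept | books.yr
60 | 6 | 60 | fin | 40
After SELECT (1 rows):
items.rank
6

== RESULT ==
items.rank
6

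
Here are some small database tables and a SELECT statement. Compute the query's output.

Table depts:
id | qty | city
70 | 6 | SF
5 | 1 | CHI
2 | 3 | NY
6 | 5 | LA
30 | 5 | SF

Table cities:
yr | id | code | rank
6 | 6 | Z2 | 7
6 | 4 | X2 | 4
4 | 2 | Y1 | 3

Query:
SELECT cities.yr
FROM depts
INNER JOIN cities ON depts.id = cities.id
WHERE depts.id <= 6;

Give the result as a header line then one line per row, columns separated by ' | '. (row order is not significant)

== RESULT ==
cities.yr
4
6

Derivation:
After JOIN cities (2 rows):
depts.id | depts.qty | depts.city | cities.yr | cities.id | cities.code | cities.rank
2 | 3 | NY | 4 | 2 | Y1 | 3
6 | 5 | LA | 6 | 6 | Z2 | 7
After WHERE (2 rows):
depts.id | depts.qty | depts.city | cities.yr | cities.id | cities.code | cities.rank
2 | 3 | NY | 4 | 2 | Y1 | 3
6 | 5 | LA | 6 | 6 | Z2 | 7
After SELECT (2 rows):
cities.yr
4
6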